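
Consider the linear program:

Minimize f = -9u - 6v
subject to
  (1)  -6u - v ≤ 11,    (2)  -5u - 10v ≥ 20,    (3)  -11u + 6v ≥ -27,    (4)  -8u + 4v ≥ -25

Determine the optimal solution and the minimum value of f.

u = 15/14, v = -71/28, minimum f = 39/7

Corner points and f = -9u - 6v:
  (-18/11, -13/11) → f = 240/11
  (-39/47, -283/47) → f = 2049/47
  (15/14, -71/28) → f = 39/7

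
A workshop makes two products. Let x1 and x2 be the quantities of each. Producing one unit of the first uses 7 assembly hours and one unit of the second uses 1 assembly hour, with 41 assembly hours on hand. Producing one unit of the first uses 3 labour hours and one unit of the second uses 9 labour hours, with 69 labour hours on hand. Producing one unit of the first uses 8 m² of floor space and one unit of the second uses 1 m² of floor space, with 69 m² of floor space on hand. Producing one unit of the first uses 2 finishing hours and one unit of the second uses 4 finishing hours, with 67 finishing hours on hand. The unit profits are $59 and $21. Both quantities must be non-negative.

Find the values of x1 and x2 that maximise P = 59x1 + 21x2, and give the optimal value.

x1 = 5, x2 = 6, maximum P = 421

Feasible corners and P = 59x1 + 21x2:
  (0, 0) → P = 0
  (0, 23/3) → P = 161
  (41/7, 0) → P = 2419/7
  (5, 6) → P = 421

The binding constraints are 7x1 + x2 = 41 and 3x1 + 9x2 = 69.
Solving simultaneously gives x1 = 5, x2 = 6.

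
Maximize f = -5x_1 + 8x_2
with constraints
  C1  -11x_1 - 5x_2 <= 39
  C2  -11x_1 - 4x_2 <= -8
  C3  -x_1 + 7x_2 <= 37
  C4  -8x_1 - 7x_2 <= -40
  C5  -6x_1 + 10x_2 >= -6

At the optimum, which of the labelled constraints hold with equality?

Vertices and f = -5x_1 + 8x_2:
  (1/3, 16/3) → f = 41
  (103/8, 57/8) → f = -59/8
  (221/61, 96/61) → f = -337/61

The maximum is at (1/3, 16/3). Substituting into each constraint, equality holds for C3 and C4; the remaining constraints have slack.

C3 and C4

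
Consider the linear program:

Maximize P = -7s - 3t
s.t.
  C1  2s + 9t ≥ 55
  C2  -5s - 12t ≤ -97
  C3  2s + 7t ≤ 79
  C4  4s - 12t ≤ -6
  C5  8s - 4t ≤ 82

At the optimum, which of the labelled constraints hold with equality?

C2 and C3

Corner points and P = -7s - 3t:
  (-269/11, 201/11) → P = 1280/11
  (91/9, 209/54) → P = -1483/18
  (445/32, 117/16) → P = -3817/32
  (63/5, 47/10) → P = -1023/10

The maximum is at (-269/11, 201/11). Substituting into each constraint, equality holds for C2 and C3; the remaining constraints have slack.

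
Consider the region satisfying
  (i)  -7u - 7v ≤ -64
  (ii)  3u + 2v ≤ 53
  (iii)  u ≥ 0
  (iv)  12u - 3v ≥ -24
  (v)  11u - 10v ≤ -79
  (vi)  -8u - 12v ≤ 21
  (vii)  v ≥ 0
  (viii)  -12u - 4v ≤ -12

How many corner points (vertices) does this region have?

4

Pairwise boundary intersections that survive every other constraint:
  (8/35, 312/35)
  (29/49, 419/49)
  (37/11, 236/11)
  (93/13, 205/13)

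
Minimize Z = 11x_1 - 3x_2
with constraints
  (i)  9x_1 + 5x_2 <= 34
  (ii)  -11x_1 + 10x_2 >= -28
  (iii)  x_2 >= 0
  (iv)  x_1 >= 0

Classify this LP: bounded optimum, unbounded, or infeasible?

bounded optimum

Feasible corners and Z = 11x_1 - 3x_2:
  (96/29, 122/145) → Z = 4914/145
  (0, 34/5) → Z = -102/5
  (28/11, 0) → Z = 28
  (0, 0) → Z = 0
The feasible region has finitely many vertices and no improving ray; the minimum is -102/5 at (0, 34/5).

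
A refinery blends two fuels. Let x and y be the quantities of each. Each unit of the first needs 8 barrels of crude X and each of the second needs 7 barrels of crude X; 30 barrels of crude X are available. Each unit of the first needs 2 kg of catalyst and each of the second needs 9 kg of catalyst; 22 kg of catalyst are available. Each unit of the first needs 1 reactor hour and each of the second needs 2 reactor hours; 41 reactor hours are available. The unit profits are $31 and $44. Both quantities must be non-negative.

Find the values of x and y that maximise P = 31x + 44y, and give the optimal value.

x = 2, y = 2, maximum P = 150

Extreme points and P = 31x + 44y:
  (0, 0) → P = 0
  (0, 22/9) → P = 968/9
  (15/4, 0) → P = 465/4
  (2, 2) → P = 150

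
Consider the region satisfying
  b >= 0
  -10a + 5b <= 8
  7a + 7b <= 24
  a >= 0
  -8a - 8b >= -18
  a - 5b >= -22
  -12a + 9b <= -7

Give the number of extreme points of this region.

The feasible vertices (each the meet of two boundaries and inside every other half-plane) are:
  (9/4, 0)
  (7/12, 0)
  (109/84, 20/21)

3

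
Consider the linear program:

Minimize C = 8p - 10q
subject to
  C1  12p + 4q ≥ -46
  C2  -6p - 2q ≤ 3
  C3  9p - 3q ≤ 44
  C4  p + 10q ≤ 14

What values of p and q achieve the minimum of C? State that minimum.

Corner points and C = 8p - 10q:
  (79/36, -97/12) → C = 1771/18
  (-1, 3/2) → C = -23
  (482/93, 82/93) → C = 1012/31

The optimum lies where -6p - 2q = 3 and p + 10q = 14.
Solving simultaneously gives p = -1, q = 3/2.

p = -1, q = 3/2, minimum C = -23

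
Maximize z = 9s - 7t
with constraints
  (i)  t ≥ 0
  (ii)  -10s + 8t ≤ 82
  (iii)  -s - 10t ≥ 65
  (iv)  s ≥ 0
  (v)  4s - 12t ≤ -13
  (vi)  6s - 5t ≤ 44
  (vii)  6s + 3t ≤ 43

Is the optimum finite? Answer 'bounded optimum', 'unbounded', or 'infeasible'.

The boundaries -10s + 8t = 82 and s = 0 meet at (0, 41/4), but that point violates -s - 10t ≥ 65. Every candidate vertex is excluded by some other constraint, so the feasible region is empty.

infeasible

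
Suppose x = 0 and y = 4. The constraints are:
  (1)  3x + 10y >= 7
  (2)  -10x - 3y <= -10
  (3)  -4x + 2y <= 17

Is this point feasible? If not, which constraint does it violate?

feasible

(1): 40 ≥ 7 ✓
(2): -12 ≤ -10 ✓
(3): 8 ≤ 17 ✓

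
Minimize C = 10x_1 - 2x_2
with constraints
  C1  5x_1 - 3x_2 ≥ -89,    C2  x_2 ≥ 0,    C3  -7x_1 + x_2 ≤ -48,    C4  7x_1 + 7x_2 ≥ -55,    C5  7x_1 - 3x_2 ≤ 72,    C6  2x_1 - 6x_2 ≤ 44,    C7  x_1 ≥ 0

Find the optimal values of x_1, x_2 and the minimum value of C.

Corner points and C = 10x_1 - 2x_2:
  (233/16, 863/16) → C = 151/4
  (161/2, 983/6) → C = 1432/3
  (48/7, 0) → C = 480/7
  (72/7, 0) → C = 720/7

The binding constraints are 5x_1 - 3x_2 = -89 and -7x_1 + x_2 = -48.
Solving simultaneously gives x_1 = 233/16, x_2 = 863/16.

x_1 = 233/16, x_2 = 863/16, minimum C = 151/4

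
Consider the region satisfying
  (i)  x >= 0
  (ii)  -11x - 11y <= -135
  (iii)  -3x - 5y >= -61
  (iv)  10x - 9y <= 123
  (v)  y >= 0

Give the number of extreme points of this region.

The feasible vertices (each the meet of two boundaries and inside every other half-plane) are:
  (2/11, 133/11)
  (135/11, 0)
  (1164/77, 241/77)
  (123/10, 0)

4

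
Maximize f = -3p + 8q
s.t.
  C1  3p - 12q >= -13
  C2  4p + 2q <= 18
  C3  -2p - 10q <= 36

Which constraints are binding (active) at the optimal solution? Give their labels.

C1 and C3

Corner points and f = -3p + 8q:
  (95/27, 53/27) → f = 139/27
  (-281/27, -41/27) → f = 515/27
  (7, -5) → f = -61

The maximum is at (-281/27, -41/27). Substituting into each constraint, equality holds for C1 and C3; the remaining constraints have slack.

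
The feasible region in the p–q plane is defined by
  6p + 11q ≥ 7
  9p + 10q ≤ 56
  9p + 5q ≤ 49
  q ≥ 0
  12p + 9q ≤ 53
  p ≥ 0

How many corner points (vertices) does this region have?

5

Of the 15 pairwise boundary intersections, those satisfying every inequality are:
  (7/6, 0)
  (0, 7/11)
  (2/3, 5)
  (0, 28/5)
  (53/12, 0)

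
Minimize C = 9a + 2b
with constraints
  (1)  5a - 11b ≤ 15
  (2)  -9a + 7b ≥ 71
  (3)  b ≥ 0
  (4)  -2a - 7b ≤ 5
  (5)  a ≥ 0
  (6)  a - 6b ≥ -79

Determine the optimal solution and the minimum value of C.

Feasible corners and C = 9a + 2b:
  (0, 71/7) → C = 142/7
  (127/47, 640/47) → C = 2423/47
  (0, 79/6) → C = 79/3

The optimum lies where -9a + 7b = 71 and a = 0.
Solving simultaneously gives a = 0, b = 71/7.

a = 0, b = 71/7, minimum C = 142/7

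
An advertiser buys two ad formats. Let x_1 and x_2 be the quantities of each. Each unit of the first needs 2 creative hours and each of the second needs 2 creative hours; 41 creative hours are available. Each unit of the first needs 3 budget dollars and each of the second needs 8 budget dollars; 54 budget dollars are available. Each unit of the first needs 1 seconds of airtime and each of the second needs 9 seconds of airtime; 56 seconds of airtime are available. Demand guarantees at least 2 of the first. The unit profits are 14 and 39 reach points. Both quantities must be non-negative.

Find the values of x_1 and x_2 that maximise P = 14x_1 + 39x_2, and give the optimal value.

Feasible corners and P = 14x_1 + 39x_2:
  (18, 0) → P = 252
  (2, 0) → P = 28
  (2, 6) → P = 262

The optimum lies where 3x_1 + 8x_2 = 54 and x_1 + 9x_2 = 56.
Solving simultaneously gives x_1 = 2, x_2 = 6.

x_1 = 2, x_2 = 6, maximum P = 262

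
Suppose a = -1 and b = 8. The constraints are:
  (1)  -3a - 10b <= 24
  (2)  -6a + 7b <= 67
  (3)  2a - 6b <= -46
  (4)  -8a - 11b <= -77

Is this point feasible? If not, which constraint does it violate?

feasible

(1): -77 ≤ 24 ✓
(2): 62 ≤ 67 ✓
(3): -50 ≤ -46 ✓
(4): -80 ≤ -77 ✓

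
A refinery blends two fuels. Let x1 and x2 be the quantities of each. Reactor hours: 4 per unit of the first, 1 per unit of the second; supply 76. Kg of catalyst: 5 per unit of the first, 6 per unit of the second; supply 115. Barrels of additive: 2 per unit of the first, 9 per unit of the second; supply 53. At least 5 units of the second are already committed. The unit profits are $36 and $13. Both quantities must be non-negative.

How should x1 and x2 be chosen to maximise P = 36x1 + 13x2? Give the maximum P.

x1 = 4, x2 = 5, maximum P = 209

Vertices and P = 36x1 + 13x2:
  (0, 53/9) → P = 689/9
  (0, 5) → P = 65
  (4, 5) → P = 209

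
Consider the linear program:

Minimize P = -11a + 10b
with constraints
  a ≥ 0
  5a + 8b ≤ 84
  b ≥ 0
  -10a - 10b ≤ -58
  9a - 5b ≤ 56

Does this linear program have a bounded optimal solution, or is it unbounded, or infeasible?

bounded optimum

Extreme points and P = -11a + 10b:
  (0, 21/2) → P = 105
  (0, 29/5) → P = 58
  (868/97, 476/97) → P = -4788/97
  (29/5, 0) → P = -319/5
  (56/9, 0) → P = -616/9
The feasible region has finitely many vertices and no improving ray; the minimum is -616/9 at (56/9, 0).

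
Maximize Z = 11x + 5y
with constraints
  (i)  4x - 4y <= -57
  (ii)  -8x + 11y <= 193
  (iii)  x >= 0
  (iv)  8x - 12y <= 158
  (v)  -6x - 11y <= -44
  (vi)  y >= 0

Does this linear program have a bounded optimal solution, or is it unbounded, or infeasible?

Feasible corners and Z = 11x + 5y:
  (145/12, 79/3) → Z = 3175/12
  (0, 57/4) → Z = 285/4
  (0, 193/11) → Z = 965/11
The feasible region has finitely many vertices and no improving ray; the maximum is 3175/12 at (145/12, 79/3).

bounded optimum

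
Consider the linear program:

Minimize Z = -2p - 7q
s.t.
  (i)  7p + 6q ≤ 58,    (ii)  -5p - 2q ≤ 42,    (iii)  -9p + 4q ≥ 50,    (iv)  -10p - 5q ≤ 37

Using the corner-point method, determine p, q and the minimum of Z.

Extreme points and Z = -2p - 7q:
  (-34/41, 436/41) → Z = -2984/41
  (-512/25, 839/25) → Z = -4849/25
  (-398/85, 167/85) → Z = -373/85

The optimum lies where 7p + 6q = 58 and -10p - 5q = 37.
Solving simultaneously gives p = -512/25, q = 839/25.

p = -512/25, q = 839/25, minimum Z = -4849/25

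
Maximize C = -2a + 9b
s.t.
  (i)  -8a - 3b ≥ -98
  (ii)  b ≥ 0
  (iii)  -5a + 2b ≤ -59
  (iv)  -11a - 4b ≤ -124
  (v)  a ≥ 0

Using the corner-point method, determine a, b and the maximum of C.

Corner points and C = -2a + 9b:
  (49/4, 0) → C = -49/2
  (373/31, 18/31) → C = -584/31
  (59/5, 0) → C = -118/5

a = 373/31, b = 18/31, maximum C = -584/31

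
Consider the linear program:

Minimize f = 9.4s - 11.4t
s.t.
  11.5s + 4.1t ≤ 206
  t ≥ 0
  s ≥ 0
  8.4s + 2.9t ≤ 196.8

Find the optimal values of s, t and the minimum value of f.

Vertices and f = 9.4s - 11.4t:
  (412/23, 0) → f = 19364/115
  (0, 2060/41) → f = -23484/41
  (0, 0) → f = 0

s = 0, t = 2060/41, minimum f = -23484/41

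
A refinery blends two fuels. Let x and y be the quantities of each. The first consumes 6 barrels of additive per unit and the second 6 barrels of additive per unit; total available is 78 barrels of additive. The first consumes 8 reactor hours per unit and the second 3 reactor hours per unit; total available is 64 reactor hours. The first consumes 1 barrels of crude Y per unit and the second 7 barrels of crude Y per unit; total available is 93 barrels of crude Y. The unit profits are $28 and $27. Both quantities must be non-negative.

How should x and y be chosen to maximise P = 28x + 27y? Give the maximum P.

Vertices and P = 28x + 27y:
  (0, 0) → P = 0
  (0, 13) → P = 351
  (8, 0) → P = 224
  (5, 8) → P = 356

The optimum lies where 6x + 6y = 78 and 8x + 3y = 64.
Solving simultaneously gives x = 5, y = 8.

x = 5, y = 8, maximum P = 356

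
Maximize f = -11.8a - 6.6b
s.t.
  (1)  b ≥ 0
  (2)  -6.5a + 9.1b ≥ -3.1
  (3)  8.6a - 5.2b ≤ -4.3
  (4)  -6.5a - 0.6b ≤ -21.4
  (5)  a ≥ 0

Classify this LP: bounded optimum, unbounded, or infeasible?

bounded optimum

Vertices and f = -11.8a - 6.6b:
  (5435/1948, 21199/3896) → f = -1340897/19480
  (0, 107/3) → f = -235.4
The feasible region has finitely many vertices and no improving ray; the maximum is -1340897/19480 at (5435/1948, 21199/3896).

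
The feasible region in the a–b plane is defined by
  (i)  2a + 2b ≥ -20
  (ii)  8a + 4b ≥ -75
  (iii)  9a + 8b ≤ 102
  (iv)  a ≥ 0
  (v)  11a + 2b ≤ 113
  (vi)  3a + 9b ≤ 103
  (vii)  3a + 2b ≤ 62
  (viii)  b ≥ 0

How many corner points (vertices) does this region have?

Pairwise boundary intersections that survive every other constraint:
  (10, 3/2)
  (94/57, 207/19)
  (0, 103/9)
  (0, 0)
  (113/11, 0)

5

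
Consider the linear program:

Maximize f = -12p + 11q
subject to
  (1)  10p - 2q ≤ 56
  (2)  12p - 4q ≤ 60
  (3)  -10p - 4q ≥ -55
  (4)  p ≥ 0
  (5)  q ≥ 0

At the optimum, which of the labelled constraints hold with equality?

(3) and (4)

Feasible corners and f = -12p + 11q:
  (115/22, 15/22) → f = -1215/22
  (5, 0) → f = -60
  (0, 55/4) → f = 605/4
  (0, 0) → f = 0

The maximum is at (0, 55/4). Substituting into each constraint, equality holds for (3) and (4); the remaining constraints have slack.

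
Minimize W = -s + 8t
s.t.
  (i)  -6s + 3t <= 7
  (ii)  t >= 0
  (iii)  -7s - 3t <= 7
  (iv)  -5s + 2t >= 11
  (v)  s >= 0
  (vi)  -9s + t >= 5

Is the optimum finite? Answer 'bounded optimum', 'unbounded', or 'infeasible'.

infeasible

The boundaries -5s + 2t = 11 and s = 0 meet at (0, 11/2), but that point violates -6s + 3t ≤ 7. Every candidate vertex is excluded by some other constraint, so the feasible region is empty.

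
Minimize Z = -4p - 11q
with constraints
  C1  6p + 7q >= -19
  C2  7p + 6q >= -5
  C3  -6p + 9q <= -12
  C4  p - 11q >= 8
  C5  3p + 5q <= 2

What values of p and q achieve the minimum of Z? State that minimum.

The feasible region is unbounded (it extends along (7, -6), (5, -3)), but Z strictly increases along every unbounded feasible direction, so there is no improving ray and the minimum is attained at a vertex.

At the optimal vertex, p - 11q = 8 and 3p + 5q = 2.
Solving simultaneously gives p = 31/19, q = -11/19.

p = 31/19, q = -11/19, minimum Z = -3/19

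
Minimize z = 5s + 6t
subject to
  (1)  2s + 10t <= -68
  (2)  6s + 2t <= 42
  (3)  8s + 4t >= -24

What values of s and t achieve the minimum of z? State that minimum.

Extreme points and z = 5s + 6t:
  (139/14, -123/14) → z = -43/14
  (4/9, -62/9) → z = -352/9
  (27, -60) → z = -225

The binding constraints are 6s + 2t = 42 and 8s + 4t = -24.
Solving simultaneously gives s = 27, t = -60.

s = 27, t = -60, minimum z = -225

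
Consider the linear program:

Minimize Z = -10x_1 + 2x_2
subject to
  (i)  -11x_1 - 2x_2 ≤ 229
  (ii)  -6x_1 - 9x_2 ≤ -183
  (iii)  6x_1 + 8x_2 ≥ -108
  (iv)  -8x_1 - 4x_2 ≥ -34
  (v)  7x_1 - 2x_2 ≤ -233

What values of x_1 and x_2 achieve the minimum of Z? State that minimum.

Extreme points and Z = -10x_1 + 2x_2:
  (-809/29, 1129/29) → Z = 10348/29
  (-246/7, 1103/14) → Z = 509
  (-577/25, 893/25) → Z = 7556/25
  (-216/11, 1051/22) → Z = 3211/11

x_1 = -216/11, x_2 = 1051/22, minimum Z = 3211/11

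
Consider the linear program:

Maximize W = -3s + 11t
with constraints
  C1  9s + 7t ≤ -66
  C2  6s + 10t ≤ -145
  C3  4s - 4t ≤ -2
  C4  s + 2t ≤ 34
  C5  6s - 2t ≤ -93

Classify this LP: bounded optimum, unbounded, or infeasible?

unbounded

From the feasible point (-315, 349/2), moving in the direction (-2, 1) keeps every constraint satisfied while W increases without bound.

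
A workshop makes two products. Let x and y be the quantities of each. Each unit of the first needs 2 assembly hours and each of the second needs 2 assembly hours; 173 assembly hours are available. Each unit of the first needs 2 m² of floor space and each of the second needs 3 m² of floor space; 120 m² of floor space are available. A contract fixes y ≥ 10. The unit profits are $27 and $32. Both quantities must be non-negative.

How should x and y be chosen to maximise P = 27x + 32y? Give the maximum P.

Corner points and P = 27x + 32y:
  (0, 40) → P = 1280
  (0, 10) → P = 320
  (45, 10) → P = 1535

The optimum lies where 2x + 3y = 120 and y = 10.
Solving simultaneously gives x = 45, y = 10.

x = 45, y = 10, maximum P = 1535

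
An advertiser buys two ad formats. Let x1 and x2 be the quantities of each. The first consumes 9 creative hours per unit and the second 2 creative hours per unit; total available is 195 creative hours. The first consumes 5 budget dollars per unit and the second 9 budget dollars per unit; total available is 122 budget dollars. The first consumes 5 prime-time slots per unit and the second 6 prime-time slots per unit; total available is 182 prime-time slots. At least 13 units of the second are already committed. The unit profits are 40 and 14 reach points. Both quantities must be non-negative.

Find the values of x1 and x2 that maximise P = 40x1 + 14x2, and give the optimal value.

The optimum lies where 5x1 + 9x2 = 122 and x2 = 13.
Solving simultaneously gives x1 = 1, x2 = 13.

x1 = 1, x2 = 13, maximum P = 222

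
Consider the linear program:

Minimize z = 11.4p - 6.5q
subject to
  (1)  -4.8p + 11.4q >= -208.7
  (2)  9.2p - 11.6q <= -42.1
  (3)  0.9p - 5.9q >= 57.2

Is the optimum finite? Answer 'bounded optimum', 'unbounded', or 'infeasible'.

unbounded

From the feasible point (-145043/2460, -53053/1230), moving in the direction (-5.9, -0.9) keeps every constraint satisfied while z decreases without bound.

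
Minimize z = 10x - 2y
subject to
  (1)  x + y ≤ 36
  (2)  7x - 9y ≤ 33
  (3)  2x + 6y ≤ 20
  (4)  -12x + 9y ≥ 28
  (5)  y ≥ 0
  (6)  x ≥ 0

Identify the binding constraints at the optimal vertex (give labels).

Feasible corners and z = 10x - 2y:
  (2/15, 148/45) → z = -236/45
  (0, 10/3) → z = -20/3
  (0, 28/9) → z = -56/9

The minimum is at (0, 10/3). Substituting into each constraint, equality holds for (3) and (6); the remaining constraints have slack.

(3) and (6)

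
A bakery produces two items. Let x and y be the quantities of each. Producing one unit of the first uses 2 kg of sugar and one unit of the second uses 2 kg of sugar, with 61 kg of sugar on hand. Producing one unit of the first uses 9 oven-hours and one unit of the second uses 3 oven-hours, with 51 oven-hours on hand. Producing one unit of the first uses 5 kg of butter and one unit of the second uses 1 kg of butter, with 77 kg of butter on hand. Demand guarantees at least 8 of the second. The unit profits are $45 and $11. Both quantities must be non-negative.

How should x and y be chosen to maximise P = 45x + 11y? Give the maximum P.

At the optimal vertex, 9x + 3y = 51 and y = 8.
Solving simultaneously gives x = 3, y = 8.

x = 3, y = 8, maximum P = 223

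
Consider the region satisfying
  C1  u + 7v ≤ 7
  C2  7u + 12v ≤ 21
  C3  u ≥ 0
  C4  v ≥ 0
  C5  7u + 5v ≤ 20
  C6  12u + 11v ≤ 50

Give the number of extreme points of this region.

5

Of the 15 pairwise boundary intersections, those satisfying every inequality are:
  (63/37, 28/37)
  (0, 1)
  (135/49, 1/7)
  (0, 0)
  (20/7, 0)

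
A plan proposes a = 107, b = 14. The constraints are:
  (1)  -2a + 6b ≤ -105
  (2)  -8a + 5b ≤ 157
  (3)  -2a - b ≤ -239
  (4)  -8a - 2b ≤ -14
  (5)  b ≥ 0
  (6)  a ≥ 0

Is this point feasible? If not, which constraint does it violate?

Constraint (3): -2a - b = -228, which is not ≤ -239. All other constraints are satisfied.

not feasible — violates (3)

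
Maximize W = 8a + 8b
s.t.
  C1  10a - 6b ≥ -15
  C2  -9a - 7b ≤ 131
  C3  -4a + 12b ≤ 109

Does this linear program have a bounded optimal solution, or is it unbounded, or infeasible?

From the feasible point (-891/124, -1175/124), moving in the direction (12, 4) keeps every constraint satisfied while W increases without bound.

unbounded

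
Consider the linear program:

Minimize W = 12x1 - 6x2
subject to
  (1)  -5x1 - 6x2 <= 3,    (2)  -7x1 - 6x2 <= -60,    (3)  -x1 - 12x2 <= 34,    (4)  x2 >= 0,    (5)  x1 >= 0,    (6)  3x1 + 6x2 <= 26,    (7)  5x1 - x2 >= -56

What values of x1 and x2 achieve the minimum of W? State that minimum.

x1 = 17/2, x2 = 1/12, minimum W = 203/2

Extreme points and W = 12x1 - 6x2:
  (60/7, 0) → W = 720/7
  (17/2, 1/12) → W = 203/2
  (26/3, 0) → W = 104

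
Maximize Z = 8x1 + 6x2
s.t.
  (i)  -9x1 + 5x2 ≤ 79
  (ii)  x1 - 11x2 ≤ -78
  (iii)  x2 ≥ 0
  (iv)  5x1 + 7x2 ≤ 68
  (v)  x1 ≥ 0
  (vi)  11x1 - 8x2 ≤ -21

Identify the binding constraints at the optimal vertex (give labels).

(ii) and (iv)

Extreme points and Z = 8x1 + 6x2:
  (101/31, 229/31) → Z = 2182/31
  (0, 78/11) → Z = 468/11
  (0, 68/7) → Z = 408/7

The maximum is at (101/31, 229/31). Substituting into each constraint, equality holds for (ii) and (iv); the remaining constraints have slack.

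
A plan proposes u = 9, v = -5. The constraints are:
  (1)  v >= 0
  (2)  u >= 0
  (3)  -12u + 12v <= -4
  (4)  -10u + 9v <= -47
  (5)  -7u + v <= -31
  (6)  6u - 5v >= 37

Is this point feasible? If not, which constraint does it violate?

not feasible — violates (1)

Constraint (1): v = -5, which is not ≥ 0. All other constraints are satisfied.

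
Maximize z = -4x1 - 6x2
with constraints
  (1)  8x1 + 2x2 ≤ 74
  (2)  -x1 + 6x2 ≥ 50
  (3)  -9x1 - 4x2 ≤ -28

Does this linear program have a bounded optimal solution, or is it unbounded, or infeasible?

Vertices and z = -4x1 - 6x2:
  (172/25, 237/25) → z = -422/5
  (-16/29, 239/29) → z = -1370/29
The feasible region has finitely many vertices and no improving ray; the maximum is -1370/29 at (-16/29, 239/29).

bounded optimum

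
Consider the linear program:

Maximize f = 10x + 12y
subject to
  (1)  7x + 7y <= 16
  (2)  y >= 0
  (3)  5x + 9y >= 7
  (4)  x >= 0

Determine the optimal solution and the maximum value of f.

x = 0, y = 16/7, maximum f = 192/7

Extreme points and f = 10x + 12y:
  (16/7, 0) → f = 160/7
  (0, 16/7) → f = 192/7
  (7/5, 0) → f = 14
  (0, 7/9) → f = 28/3

The binding constraints are 7x + 7y = 16 and x = 0.
Solving simultaneously gives x = 0, y = 16/7.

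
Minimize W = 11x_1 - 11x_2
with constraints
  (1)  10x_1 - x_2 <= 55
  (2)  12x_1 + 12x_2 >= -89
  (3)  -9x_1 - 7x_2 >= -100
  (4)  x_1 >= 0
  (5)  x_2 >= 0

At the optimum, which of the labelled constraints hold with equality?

Extreme points and W = 11x_1 - 11x_2:
  (485/79, 505/79) → W = -220/79
  (11/2, 0) → W = 121/2
  (0, 100/7) → W = -1100/7
  (0, 0) → W = 0

The minimum is at (0, 100/7). Substituting into each constraint, equality holds for (3) and (4); the remaining constraints have slack.

(3) and (4)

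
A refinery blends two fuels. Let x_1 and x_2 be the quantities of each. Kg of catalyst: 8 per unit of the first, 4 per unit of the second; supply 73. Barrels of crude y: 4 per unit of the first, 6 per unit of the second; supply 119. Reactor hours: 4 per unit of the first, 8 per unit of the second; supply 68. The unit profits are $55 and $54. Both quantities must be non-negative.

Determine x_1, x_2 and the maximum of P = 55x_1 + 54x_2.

x_1 = 13/2, x_2 = 21/4, maximum P = 641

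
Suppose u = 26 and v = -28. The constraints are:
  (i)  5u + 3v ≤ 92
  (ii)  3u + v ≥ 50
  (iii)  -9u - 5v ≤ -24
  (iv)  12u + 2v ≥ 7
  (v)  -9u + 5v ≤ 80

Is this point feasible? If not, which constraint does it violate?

feasible

(i): 46 ≤ 92 ✓
(ii): 50 ≥ 50 ✓
(iii): -94 ≤ -24 ✓
(iv): 256 ≥ 7 ✓
(v): -374 ≤ 80 ✓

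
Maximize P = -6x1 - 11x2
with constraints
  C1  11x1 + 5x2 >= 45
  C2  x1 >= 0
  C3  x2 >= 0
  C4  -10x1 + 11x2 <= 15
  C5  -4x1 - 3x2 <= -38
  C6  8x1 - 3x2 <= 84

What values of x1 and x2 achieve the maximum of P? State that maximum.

x1 = 19/2, x2 = 0, maximum P = -57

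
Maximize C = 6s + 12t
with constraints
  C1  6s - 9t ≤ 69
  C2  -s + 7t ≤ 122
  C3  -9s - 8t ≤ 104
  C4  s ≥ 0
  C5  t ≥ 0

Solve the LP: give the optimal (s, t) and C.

s = 527/11, t = 267/11, maximum C = 6366/11

The binding constraints are 6s - 9t = 69 and -s + 7t = 122.
Solving simultaneously gives s = 527/11, t = 267/11.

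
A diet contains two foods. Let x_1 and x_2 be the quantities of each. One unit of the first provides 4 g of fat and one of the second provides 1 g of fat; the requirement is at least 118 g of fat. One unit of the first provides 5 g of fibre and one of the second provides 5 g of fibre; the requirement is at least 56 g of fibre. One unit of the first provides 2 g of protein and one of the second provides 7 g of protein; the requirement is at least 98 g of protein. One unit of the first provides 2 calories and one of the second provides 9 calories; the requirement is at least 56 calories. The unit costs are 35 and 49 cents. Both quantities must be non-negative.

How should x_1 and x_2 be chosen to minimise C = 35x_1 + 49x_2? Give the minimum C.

x_1 = 28, x_2 = 6, minimum C = 1274

Vertices and C = 35x_1 + 49x_2:
  (0, 118) → C = 5782
  (49, 0) → C = 1715
  (28, 6) → C = 1274
The feasible region is unbounded (it extends along (0, 1), (1, 0)), but C strictly increases along every unbounded feasible direction, so there is no improving ray and the minimum is attained at a vertex.

The optimum lies where 4x_1 + x_2 = 118 and 2x_1 + 7x_2 = 98.
Solving simultaneously gives x_1 = 28, x_2 = 6.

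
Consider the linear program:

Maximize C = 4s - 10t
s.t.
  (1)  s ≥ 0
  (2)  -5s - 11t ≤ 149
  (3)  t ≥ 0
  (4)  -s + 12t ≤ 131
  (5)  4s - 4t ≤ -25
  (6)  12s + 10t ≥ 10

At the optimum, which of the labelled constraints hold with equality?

Vertices and C = 4s - 10t:
  (0, 131/12) → C = -655/6
  (0, 25/4) → C = -125/2
  (56/11, 499/44) → C = -2047/22

The maximum is at (0, 25/4). Substituting into each constraint, equality holds for (1) and (5); the remaining constraints have slack.

(1) and (5)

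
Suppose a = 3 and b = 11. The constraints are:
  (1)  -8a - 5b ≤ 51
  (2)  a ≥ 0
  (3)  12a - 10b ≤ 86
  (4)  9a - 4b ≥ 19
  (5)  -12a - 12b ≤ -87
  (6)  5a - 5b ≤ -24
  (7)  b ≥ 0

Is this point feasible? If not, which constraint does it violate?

Constraint (4): 9a - 4b = -17, which is not ≥ 19. All other constraints are satisfied.

not feasible — violates (4)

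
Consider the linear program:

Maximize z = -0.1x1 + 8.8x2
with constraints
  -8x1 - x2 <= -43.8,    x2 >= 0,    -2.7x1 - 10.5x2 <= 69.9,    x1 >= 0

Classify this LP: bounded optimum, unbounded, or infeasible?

From the feasible point (5.475, 0), moving in the direction (0, 1) keeps every constraint satisfied while z increases without bound.

unbounded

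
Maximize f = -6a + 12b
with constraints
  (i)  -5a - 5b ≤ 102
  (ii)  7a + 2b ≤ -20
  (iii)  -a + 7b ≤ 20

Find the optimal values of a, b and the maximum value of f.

a = -407/20, b = -1/20, maximum f = 243/2

Feasible corners and f = -6a + 12b:
  (104/25, -614/25) → f = -7992/25
  (-407/20, -1/20) → f = 243/2
  (-60/17, 40/17) → f = 840/17

At the optimal vertex, -5a - 5b = 102 and -a + 7b = 20.
Solving simultaneously gives a = -407/20, b = -1/20.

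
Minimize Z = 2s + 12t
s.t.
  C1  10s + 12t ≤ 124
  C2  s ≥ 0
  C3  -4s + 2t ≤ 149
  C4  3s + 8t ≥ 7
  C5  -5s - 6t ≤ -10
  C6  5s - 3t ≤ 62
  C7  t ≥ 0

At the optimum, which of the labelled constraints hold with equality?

Corner points and Z = 2s + 12t:
  (0, 31/3) → Z = 124
  (62/5, 0) → Z = 124/5
  (0, 5/3) → Z = 20
  (19/11, 5/22) → Z = 68/11
  (7/3, 0) → Z = 14/3

The minimum is at (7/3, 0). Substituting into each constraint, equality holds for C4 and C7; the remaining constraints have slack.

C4 and C7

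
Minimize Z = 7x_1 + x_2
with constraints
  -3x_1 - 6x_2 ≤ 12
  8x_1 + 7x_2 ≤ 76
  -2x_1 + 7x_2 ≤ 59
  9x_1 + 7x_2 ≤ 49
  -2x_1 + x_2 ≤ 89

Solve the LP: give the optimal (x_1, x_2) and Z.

Vertices and Z = 7x_1 + x_2:
  (-146/11, 51/11) → Z = -971/11
  (126/11, -85/11) → Z = 797/11
  (-10/11, 629/77) → Z = 139/77

The optimum lies where -3x_1 - 6x_2 = 12 and -2x_1 + 7x_2 = 59.
Solving simultaneously gives x_1 = -146/11, x_2 = 51/11.

x_1 = -146/11, x_2 = 51/11, minimum Z = -971/11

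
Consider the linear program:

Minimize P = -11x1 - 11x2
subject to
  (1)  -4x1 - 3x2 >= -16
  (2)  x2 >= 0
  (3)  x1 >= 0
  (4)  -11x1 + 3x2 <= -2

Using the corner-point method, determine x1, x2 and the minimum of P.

Corner points and P = -11x1 - 11x2:
  (4, 0) → P = -44
  (6/5, 56/15) → P = -814/15
  (2/11, 0) → P = -2

At the optimal vertex, -4x1 - 3x2 = -16 and -11x1 + 3x2 = -2.
Solving simultaneously gives x1 = 6/5, x2 = 56/15.

x1 = 6/5, x2 = 56/15, minimum P = -814/15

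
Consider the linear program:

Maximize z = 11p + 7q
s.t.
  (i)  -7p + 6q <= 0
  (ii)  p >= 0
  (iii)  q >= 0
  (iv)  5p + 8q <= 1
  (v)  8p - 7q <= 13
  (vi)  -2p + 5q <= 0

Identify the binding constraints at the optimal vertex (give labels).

Corner points and z = 11p + 7q:
  (0, 0) → z = 0
  (1/5, 0) → z = 11/5
  (5/41, 2/41) → z = 69/41

The maximum is at (1/5, 0). Substituting into each constraint, equality holds for (iii) and (iv); the remaining constraints have slack.

(iii) and (iv)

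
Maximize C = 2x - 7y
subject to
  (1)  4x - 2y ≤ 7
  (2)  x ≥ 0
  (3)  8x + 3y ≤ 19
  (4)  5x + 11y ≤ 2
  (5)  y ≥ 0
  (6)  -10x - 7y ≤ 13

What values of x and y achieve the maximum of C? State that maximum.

x = 2/5, y = 0, maximum C = 4/5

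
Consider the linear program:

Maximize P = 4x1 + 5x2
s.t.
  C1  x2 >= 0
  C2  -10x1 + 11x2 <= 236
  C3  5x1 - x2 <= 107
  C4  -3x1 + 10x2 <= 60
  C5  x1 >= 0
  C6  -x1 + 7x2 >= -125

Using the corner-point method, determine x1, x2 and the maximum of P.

x1 = 1130/47, x2 = 621/47, maximum P = 7625/47

The optimum lies where 5x1 - x2 = 107 and -3x1 + 10x2 = 60.
Solving simultaneously gives x1 = 1130/47, x2 = 621/47.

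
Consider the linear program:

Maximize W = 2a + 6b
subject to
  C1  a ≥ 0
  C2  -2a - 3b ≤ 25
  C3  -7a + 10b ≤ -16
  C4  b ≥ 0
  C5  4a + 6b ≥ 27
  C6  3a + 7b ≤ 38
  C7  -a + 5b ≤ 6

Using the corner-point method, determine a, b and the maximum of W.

a = 74/11, b = 28/11, maximum W = 316/11

Corner points and W = 2a + 6b:
  (183/41, 125/82) → W = 741/41
  (28/5, 58/25) → W = 628/25
  (27/4, 0) → W = 27/2
  (38/3, 0) → W = 76/3
  (74/11, 28/11) → W = 316/11

At the optimal vertex, 3a + 7b = 38 and -a + 5b = 6.
Solving simultaneously gives a = 74/11, b = 28/11.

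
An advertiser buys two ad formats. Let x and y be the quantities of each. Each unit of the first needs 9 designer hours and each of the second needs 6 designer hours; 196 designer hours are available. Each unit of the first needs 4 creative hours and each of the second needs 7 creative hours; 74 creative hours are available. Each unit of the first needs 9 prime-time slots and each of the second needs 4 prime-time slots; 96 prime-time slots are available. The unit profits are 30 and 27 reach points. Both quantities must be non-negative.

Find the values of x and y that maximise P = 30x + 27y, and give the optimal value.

x = 8, y = 6, maximum P = 402

Extreme points and P = 30x + 27y:
  (0, 0) → P = 0
  (0, 74/7) → P = 1998/7
  (32/3, 0) → P = 320
  (8, 6) → P = 402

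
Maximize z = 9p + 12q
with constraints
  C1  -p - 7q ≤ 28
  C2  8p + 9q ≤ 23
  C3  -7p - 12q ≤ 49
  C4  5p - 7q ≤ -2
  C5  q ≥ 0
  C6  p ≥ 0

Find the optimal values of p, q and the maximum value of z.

Vertices and z = 9p + 12q:
  (143/101, 131/101) → z = 2859/101
  (0, 23/9) → z = 92/3
  (0, 2/7) → z = 24/7

At the optimal vertex, 8p + 9q = 23 and p = 0.
Solving simultaneously gives p = 0, q = 23/9.

p = 0, q = 23/9, maximum z = 92/3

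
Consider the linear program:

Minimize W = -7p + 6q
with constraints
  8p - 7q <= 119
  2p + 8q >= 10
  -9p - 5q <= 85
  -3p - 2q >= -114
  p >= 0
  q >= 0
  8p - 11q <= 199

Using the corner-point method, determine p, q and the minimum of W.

Extreme points and W = -7p + 6q:
  (28, 15) → W = -106
  (119/8, 0) → W = -833/8
  (0, 5/4) → W = 15/2
  (5, 0) → W = -35
  (0, 57) → W = 342

The optimum lies where 8p - 7q = 119 and -3p - 2q = -114.
Solving simultaneously gives p = 28, q = 15.

p = 28, q = 15, minimum W = -106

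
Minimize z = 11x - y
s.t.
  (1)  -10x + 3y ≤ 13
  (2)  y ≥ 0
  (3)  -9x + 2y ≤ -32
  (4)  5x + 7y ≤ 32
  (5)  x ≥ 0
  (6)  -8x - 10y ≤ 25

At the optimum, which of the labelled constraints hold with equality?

Vertices and z = 11x - y:
  (32/9, 0) → z = 352/9
  (32/5, 0) → z = 352/5
  (288/73, 128/73) → z = 3040/73

The minimum is at (32/9, 0). Substituting into each constraint, equality holds for (2) and (3); the remaining constraints have slack.

(2) and (3)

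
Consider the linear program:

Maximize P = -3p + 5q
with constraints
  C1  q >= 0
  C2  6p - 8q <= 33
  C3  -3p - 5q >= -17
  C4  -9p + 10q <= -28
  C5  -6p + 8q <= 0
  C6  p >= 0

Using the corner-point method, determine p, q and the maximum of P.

Extreme points and P = -3p + 5q:
  (11/2, 0) → P = -33/2
  (28/9, 0) → P = -28/3
  (301/54, 1/18) → P = -148/9
  (62/15, 23/25) → P = -39/5

The optimum lies where -3p - 5q = -17 and -9p + 10q = -28.
Solving simultaneously gives p = 62/15, q = 23/25.

p = 62/15, q = 23/25, maximum P = -39/5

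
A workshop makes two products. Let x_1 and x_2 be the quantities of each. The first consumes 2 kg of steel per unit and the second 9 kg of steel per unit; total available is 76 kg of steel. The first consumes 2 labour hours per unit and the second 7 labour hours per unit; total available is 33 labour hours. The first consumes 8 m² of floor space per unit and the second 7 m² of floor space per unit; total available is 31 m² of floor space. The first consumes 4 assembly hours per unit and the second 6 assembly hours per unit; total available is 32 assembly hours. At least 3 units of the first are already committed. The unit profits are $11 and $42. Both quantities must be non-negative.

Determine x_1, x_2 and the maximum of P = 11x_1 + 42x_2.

x_1 = 3, x_2 = 1, maximum P = 75

Corner points and P = 11x_1 + 42x_2:
  (31/8, 0) → P = 341/8
  (3, 0) → P = 33
  (3, 1) → P = 75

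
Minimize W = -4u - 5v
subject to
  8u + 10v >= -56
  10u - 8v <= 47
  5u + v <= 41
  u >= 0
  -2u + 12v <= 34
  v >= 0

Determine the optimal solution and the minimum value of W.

u = 229/31, v = 126/31, minimum W = -1546/31

Corner points and W = -4u - 5v:
  (15/2, 7/2) → W = -95/2
  (47/10, 0) → W = -94/5
  (229/31, 126/31) → W = -1546/31
  (0, 17/6) → W = -85/6
  (0, 0) → W = 0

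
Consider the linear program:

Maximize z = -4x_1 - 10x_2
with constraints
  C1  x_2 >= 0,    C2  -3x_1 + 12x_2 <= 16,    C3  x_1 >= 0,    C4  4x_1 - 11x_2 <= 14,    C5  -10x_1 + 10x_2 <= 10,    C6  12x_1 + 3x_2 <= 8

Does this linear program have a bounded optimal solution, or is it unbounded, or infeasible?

bounded optimum

Corner points and z = -4x_1 - 10x_2:
  (0, 0) → z = 0
  (2/3, 0) → z = -8/3
  (0, 1) → z = -10
  (1/3, 4/3) → z = -44/3
The feasible region has finitely many vertices and no improving ray; the maximum is 0 at (0, 0).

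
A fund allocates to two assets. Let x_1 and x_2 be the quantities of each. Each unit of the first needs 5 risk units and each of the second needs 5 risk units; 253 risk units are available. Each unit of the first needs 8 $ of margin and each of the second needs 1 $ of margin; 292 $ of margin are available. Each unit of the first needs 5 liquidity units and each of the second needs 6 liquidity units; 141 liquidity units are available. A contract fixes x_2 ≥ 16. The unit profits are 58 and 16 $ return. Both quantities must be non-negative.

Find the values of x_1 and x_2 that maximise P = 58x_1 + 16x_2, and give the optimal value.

At the optimal vertex, 5x_1 + 6x_2 = 141 and x_2 = 16.
Solving simultaneously gives x_1 = 9, x_2 = 16.

x_1 = 9, x_2 = 16, maximum P = 778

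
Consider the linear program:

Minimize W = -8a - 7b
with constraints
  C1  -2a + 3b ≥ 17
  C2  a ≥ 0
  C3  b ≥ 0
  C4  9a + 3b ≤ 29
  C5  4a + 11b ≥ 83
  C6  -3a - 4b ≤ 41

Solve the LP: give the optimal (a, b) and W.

a = 0, b = 29/3, minimum W = -203/3

Extreme points and W = -8a - 7b:
  (0, 29/3) → W = -203/3
  (0, 83/11) → W = -581/11
  (70/87, 631/87) → W = -1659/29

The optimum lies where a = 0 and 9a + 3b = 29.
Solving simultaneously gives a = 0, b = 29/3.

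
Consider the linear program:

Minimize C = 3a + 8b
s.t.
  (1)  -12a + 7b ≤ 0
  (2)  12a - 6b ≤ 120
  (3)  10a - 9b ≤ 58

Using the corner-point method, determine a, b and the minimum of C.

a = -203/19, b = -348/19, minimum C = -3393/19

At the optimal vertex, -12a + 7b = 0 and 10a - 9b = 58.
Solving simultaneously gives a = -203/19, b = -348/19.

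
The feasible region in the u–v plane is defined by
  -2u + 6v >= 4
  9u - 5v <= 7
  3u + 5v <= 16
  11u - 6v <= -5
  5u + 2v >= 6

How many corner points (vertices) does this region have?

3

Intersecting each pair of boundary lines and keeping only the points that satisfy every inequality leaves:
  (71/73, 191/73)
  (-2/19, 62/19)
  (1/2, 7/4)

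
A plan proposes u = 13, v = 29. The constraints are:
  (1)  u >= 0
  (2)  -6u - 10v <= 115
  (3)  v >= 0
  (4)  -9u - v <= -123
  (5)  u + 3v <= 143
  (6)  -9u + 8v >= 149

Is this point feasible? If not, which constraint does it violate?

not feasible — violates (6)

Constraint (6): -9u + 8v = 115, which is not ≥ 149. All other constraints are satisfied.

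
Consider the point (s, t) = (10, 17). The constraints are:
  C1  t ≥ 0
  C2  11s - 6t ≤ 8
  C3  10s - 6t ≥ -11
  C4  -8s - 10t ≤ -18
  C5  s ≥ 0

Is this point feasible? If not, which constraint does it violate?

feasible

C1: 17 ≥ 0 ✓
C2: 8 ≤ 8 ✓
C3: -2 ≥ -11 ✓
C4: -250 ≤ -18 ✓
C5: 10 ≥ 0 ✓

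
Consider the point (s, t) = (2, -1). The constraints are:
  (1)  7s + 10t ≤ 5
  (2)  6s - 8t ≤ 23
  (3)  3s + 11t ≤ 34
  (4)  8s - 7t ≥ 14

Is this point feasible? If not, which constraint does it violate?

(1): 4 ≤ 5 ✓
(2): 20 ≤ 23 ✓
(3): -5 ≤ 34 ✓
(4): 23 ≥ 14 ✓

feasible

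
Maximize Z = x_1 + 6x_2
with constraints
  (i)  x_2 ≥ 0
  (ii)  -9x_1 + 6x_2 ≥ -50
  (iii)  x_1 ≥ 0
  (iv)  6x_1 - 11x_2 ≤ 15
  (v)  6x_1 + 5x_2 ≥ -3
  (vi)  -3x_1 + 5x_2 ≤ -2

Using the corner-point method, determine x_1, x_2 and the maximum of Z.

x_1 = 238/27, x_2 = 44/9, maximum Z = 1030/27

Feasible corners and Z = x_1 + 6x_2:
  (5/2, 0) → Z = 5/2
  (2/3, 0) → Z = 2/3
  (460/63, 55/21) → Z = 1450/63
  (238/27, 44/9) → Z = 1030/27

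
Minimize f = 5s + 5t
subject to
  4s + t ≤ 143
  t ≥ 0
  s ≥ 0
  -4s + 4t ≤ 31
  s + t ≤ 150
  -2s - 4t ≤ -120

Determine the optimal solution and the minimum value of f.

Extreme points and f = 5s + 5t:
  (541/20, 174/5) → f = 1237/4
  (226/7, 97/7) → f = 1615/7
  (89/6, 271/12) → f = 2245/12

s = 89/6, t = 271/12, minimum f = 2245/12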